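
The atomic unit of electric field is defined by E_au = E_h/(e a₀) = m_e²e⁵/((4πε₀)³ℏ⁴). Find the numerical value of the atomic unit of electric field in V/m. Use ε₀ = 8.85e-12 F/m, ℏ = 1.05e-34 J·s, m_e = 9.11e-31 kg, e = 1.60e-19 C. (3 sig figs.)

5.20e11 V/m

E_au = E_h/(e a₀) = m_e²e⁵/((4πε₀)³ℏ⁴)
E_h = 4.38e-18 J
a₀ = 5.26e-11 m
E_h/(e·a₀) = 5.20e11 V/m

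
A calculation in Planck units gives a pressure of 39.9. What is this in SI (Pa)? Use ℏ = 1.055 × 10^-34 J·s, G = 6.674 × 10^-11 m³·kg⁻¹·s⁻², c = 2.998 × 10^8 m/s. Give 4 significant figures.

1.848 × 10^115 Pa

One Planck pressure: p_P = c⁷/(ℏG²) = 4.632 × 10^113 Pa.
39.9 × 4.632 × 10^113 Pa = 1.848 × 10^115 Pa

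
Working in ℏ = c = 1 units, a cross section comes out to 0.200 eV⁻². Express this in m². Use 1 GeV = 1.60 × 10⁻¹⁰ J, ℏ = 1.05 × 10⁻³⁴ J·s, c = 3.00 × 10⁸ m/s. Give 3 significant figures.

Area is [L]² = [E]⁻²·(ℏc)²; restore (ℏc)².
1 GeV⁻² → (ℏc)² × (1 GeV in J)⁻² = 3.88 × 10⁻³² m².
Convert the energy scale: 0.200 eV⁻² = 2.00 × 10¹⁷ GeV⁻².
Result: 2.00 × 10¹⁷ × 3.88 × 10⁻³² = 7.75 × 10⁻¹⁵ m².

7.75 × 10⁻¹⁵ m²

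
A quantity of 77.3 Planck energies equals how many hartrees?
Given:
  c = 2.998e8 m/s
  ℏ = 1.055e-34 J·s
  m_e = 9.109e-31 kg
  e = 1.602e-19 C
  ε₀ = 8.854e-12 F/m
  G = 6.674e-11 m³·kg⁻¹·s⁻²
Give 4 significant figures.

Planck energy: E_P = √(ℏc⁵/G) = 1.957e9 J
hartree: E_h = m_e e⁴/(4πε₀ℏ)² = 4.354e-18 J
77.3 × 1.957e9 / 4.354e-18 = 3.474e28

3.474e28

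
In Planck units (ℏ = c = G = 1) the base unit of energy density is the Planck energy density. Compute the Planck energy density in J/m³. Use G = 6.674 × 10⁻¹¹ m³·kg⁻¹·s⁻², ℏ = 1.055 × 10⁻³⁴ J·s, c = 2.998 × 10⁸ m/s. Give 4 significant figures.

u_P = c⁷/(ℏG²)
  = 2.177 × 10⁵⁹ / 4.699 × 10⁻⁵⁵
  = 4.632 × 10¹¹³ J/m³

4.632 × 10¹¹³ J/m³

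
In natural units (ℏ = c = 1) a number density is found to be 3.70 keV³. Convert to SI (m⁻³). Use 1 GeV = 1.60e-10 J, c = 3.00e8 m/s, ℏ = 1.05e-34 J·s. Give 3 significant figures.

4.85e29 m⁻³

Number density is [L]⁻³ = [E]³/(ℏc)³.
1 GeV³ → 1/(ℏc)³ × (1 GeV in J)³ = 1.31e47 m⁻³.
Convert the energy scale: 3.70 keV³ = 3.70e-18 GeV³.
Result: 3.70e-18 × 1.31e47 = 4.85e29 m⁻³.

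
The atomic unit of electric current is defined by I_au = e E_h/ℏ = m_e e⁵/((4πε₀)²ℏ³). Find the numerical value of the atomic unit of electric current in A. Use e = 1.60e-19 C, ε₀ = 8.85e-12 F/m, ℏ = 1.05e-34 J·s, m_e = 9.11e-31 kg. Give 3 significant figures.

6.67e-3 A

I_au = e E_h/ℏ = m_e e⁵/((4πε₀)²ℏ³)
E_h = 4.38e-18 J
e·E_h/ℏ = 6.67e-3 A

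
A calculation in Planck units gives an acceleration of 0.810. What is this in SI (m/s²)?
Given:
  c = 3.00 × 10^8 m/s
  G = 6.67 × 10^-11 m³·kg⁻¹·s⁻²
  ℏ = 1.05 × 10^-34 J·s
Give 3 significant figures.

One Planck acceleration: a_P = √(c⁷/(ℏG)) = 5.59 × 10^51 m/s².
0.810 × 5.59 × 10^51 m/s² = 4.53 × 10^51 m/s²

4.53 × 10^51 m/s²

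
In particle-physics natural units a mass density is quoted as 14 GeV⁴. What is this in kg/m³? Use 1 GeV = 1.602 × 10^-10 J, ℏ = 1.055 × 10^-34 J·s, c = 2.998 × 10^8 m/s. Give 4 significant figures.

Mass density is [E]/(c²[L]³) = [E]⁴/(ℏ³c⁵).
1 GeV⁴ → 1/(ℏ³c⁵) × (1 GeV in J)⁴ = 2.316 × 10^20 kg/m³.
Result: 14 × 2.316 × 10^20 = 3.242 × 10^21 kg/m³.

3.242 × 10^21 kg/m³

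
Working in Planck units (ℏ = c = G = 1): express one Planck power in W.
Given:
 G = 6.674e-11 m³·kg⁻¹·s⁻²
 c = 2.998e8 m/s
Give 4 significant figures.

From ℏ = c = G = 1 the power scale is P_P = c⁵/G.
  = 2.422e42 / 6.674e-11
  = 3.629e52 W

3.629e52 W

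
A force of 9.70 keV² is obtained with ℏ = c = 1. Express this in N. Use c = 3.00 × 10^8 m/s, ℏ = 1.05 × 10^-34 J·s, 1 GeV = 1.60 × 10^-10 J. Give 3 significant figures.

7.88 × 10^-6 N

Force is [E]/[L] = [E]²/(ℏc); restore (ℏc)⁻¹.
1 GeV² → 1/(ℏc) × (1 GeV in J)² = 8.13 × 10^5 N.
Convert the energy scale: 9.70 keV² = 9.70 × 10^-12 GeV².
Result: 9.70 × 10^-12 × 8.13 × 10^5 = 7.88 × 10^-6 N.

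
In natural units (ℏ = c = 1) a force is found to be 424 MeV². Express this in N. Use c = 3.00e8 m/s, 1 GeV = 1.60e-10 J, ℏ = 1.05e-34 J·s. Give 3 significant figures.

Force is [E]/[L] = [E]²/(ℏc); restore (ℏc)⁻¹.
1 GeV² → 1/(ℏc) × (1 GeV in J)² = 8.13e5 N.
Convert the energy scale: 424 MeV² = 4.24e-4 GeV².
Result: 4.24e-4 × 8.13e5 = 345 N.

345 N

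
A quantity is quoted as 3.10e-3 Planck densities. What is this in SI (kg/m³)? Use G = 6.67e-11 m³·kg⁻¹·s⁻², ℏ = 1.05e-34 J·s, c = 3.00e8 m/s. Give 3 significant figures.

One Planck density: ρ_P = c⁵/(ℏG²) = 5.20e96 kg/m³.
3.10e-3 × 5.20e96 kg/m³ = 1.61e94 kg/m³

1.61e94 kg/m³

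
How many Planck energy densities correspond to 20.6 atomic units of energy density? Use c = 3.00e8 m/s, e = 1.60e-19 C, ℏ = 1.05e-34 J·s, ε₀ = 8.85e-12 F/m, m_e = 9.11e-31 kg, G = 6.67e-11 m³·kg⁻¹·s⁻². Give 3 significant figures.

1.33e-99

atomic unit of energy density: u_au = E_h/a₀³ = m_e⁴e¹⁰/((4πε₀)⁵ℏ⁸) = 3.01e13 J/m³
Planck energy density: u_P = c⁷/(ℏG²) = 4.68e113 J/m³
20.6 × 3.01e13 / 4.68e113 = 1.33e-99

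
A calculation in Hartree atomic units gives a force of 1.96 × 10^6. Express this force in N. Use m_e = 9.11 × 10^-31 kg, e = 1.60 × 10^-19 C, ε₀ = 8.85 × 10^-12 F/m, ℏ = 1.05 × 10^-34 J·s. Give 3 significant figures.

One atomic unit of force: F_au = E_h/a₀ = m_e²e⁶/((4πε₀)³ℏ⁴) = 8.33 × 10^-8 N.
1.96 × 10^6 × 8.33 × 10^-8 N = 0.163 N

0.163 N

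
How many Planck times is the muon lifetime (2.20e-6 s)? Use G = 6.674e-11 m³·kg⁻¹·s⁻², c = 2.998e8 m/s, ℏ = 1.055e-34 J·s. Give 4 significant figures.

Planck time: t_P = √(ℏG/c⁵) = 5.392e-44 s.
2.20e-6 / 5.392e-44 = 4.080e37

4.080e37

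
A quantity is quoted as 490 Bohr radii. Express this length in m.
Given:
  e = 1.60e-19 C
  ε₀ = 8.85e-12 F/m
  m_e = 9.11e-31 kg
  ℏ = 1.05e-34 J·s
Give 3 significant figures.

2.58e-8 m

One Bohr radius: a₀ = 4πε₀ℏ²/(m_e e²) = 5.26e-11 m.
490 × 5.26e-11 m = 2.58e-8 m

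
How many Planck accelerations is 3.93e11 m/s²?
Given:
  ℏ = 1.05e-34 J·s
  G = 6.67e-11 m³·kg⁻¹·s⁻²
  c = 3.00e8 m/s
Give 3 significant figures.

Planck acceleration: a_P = √(c⁷/(ℏG)) = 5.59e51 m/s².
3.93e11 / 5.59e51 = 7.03e-41

7.03e-41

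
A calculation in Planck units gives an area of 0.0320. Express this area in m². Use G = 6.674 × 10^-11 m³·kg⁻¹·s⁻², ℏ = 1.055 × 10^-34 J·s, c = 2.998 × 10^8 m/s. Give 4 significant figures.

8.362 × 10^-72 m²

One Planck area: A_P = ℏG/c³ = 2.613 × 10^-70 m².
0.0320 × 2.613 × 10^-70 m² = 8.362 × 10^-72 m²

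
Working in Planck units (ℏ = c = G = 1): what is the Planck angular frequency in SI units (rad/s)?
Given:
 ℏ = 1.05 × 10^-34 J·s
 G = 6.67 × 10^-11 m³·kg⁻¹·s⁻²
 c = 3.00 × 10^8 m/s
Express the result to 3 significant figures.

From ℏ = c = G = 1 the angular frequency scale is ω_P = √(c⁵/(ℏG)).
  = √(3.47 × 10^86)
  = 1.86 × 10^43 rad/s

1.86 × 10^43 rad/s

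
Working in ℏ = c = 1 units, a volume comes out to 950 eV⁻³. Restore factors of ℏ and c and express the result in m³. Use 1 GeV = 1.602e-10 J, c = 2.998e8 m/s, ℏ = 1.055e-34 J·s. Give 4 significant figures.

Volume is [L]³ = [E]⁻³·(ℏc)³.
1 GeV⁻³ → (ℏc)³ × (1 GeV in J)⁻³ = 7.696e-48 m³.
Convert the energy scale: 950 eV⁻³ = 9.50e29 GeV⁻³.
Result: 9.50e29 × 7.696e-48 = 7.311e-18 m³.

7.311e-18 m³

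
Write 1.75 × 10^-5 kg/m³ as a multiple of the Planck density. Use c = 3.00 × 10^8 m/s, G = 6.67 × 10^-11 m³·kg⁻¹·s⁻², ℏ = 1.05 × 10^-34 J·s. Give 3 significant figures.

Planck density: ρ_P = c⁵/(ℏG²) = 5.20 × 10^96 kg/m³.
1.75 × 10^-5 / 5.20 × 10^96 = 3.36 × 10^-102

3.36 × 10^-102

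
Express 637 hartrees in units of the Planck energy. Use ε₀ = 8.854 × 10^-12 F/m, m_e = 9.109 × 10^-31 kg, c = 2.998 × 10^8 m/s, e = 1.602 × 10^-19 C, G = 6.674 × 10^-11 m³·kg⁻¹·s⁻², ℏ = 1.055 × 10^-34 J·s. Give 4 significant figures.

hartree: E_h = m_e e⁴/(4πε₀ℏ)² = 4.354 × 10^-18 J
Planck energy: E_P = √(ℏc⁵/G) = 1.957 × 10^9 J
637 × 4.354 × 10^-18 / 1.957 × 10^9 = 1.418 × 10^-24

1.418 × 10^-24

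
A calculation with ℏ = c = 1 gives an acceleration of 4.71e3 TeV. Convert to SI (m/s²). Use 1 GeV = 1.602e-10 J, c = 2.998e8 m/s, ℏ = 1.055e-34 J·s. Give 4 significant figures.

2.144e39 m/s²

Acceleration is [L]/[T]² = c·[E]/ℏ.
1 GeV → c/ℏ × (1 GeV in J) = 4.552e32 m/s².
Convert the energy scale: 4.71e3 TeV = 4.71e6 GeV.
Result: 4.71e6 × 4.552e32 = 2.144e39 m/s².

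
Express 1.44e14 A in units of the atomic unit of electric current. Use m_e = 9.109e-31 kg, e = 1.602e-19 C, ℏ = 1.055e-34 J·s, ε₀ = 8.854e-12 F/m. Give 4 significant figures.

2.178e16

atomic unit of electric current: I_au = e E_h/ℏ = m_e e⁵/((4πε₀)²ℏ³) = 6.612e-3 A.
1.44e14 / 6.612e-3 = 2.178e16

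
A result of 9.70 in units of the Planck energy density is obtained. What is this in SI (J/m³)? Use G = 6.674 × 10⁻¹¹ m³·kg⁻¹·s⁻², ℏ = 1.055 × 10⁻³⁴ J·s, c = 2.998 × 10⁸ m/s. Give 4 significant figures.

4.493 × 10¹¹⁴ J/m³

One Planck energy density: u_P = c⁷/(ℏG²) = 4.632 × 10¹¹³ J/m³.
9.70 × 4.632 × 10¹¹³ J/m³ = 4.493 × 10¹¹⁴ J/m³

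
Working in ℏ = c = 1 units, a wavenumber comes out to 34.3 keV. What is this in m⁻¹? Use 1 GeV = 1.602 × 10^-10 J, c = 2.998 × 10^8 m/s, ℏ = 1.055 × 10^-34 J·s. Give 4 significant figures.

Inverse length is [E]/(ℏc).
1 GeV → 1/(ℏc) × (1 GeV in J) = 5.065 × 10^15 m⁻¹.
Convert the energy scale: 34.3 keV = 3.43 × 10^-5 GeV.
Result: 3.43 × 10^-5 × 5.065 × 10^15 = 1.737 × 10^11 m⁻¹.

1.737 × 10^11 m⁻¹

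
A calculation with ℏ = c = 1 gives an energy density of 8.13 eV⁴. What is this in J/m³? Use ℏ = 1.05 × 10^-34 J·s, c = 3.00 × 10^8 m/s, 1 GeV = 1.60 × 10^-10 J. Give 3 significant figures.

[E]/[L]³ = [E]⁴/(ℏc)³; restore (ℏc)⁻³.
1 GeV⁴ → 1/(ℏc)³ × (1 GeV in J)⁴ = 2.10 × 10^37 J/m³.
Convert the energy scale: 8.13 eV⁴ = 8.13 × 10^-36 GeV⁴.
Result: 8.13 × 10^-36 × 2.10 × 10^37 = 170 J/m³.

170 J/m³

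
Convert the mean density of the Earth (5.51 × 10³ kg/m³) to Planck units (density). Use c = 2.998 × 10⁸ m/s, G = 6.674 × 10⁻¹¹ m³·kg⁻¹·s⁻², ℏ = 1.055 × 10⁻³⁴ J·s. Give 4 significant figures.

1.069 × 10⁻⁹³

Planck density: ρ_P = c⁵/(ℏG²) = 5.154 × 10⁹⁶ kg/m³.
5.51 × 10³ / 5.154 × 10⁹⁶ = 1.069 × 10⁻⁹³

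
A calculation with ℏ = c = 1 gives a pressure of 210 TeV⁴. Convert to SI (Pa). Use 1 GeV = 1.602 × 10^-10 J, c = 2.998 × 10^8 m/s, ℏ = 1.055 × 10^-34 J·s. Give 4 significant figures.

4.371 × 10^51 Pa

Pressure is [E]/[L]³ = [E]⁴/(ℏc)³.
1 GeV⁴ → 1/(ℏc)³ × (1 GeV in J)⁴ = 2.082 × 10^37 Pa.
Convert the energy scale: 210 TeV⁴ = 2.10 × 10^14 GeV⁴.
Result: 2.10 × 10^14 × 2.082 × 10^37 = 4.371 × 10^51 Pa.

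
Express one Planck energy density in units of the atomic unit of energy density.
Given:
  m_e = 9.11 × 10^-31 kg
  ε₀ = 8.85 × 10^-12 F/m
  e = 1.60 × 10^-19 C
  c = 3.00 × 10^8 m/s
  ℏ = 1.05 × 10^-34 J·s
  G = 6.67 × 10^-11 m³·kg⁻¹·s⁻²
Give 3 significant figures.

1.55 × 10^100

Planck energy density: u_P = c⁷/(ℏG²) = 4.68 × 10^113 J/m³
atomic unit of energy density: u_au = E_h/a₀³ = m_e⁴e¹⁰/((4πε₀)⁵ℏ⁸) = 3.01 × 10^13 J/m³
ratio = 4.68 × 10^113 / 3.01 × 10^13 = 1.55 × 10^100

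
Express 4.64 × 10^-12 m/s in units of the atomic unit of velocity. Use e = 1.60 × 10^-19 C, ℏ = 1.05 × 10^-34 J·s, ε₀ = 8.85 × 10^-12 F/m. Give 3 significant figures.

2.12 × 10^-18

atomic unit of velocity: v_au = e²/(4πε₀ℏ) = 2.19 × 10^6 m/s.
4.64 × 10^-12 / 2.19 × 10^6 = 2.12 × 10^-18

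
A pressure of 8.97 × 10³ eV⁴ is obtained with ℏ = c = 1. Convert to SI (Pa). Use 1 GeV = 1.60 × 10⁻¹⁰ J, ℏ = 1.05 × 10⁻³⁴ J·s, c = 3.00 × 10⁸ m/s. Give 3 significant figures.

Pressure is [E]/[L]³ = [E]⁴/(ℏc)³.
1 GeV⁴ → 1/(ℏc)³ × (1 GeV in J)⁴ = 2.10 × 10³⁷ Pa.
Convert the energy scale: 8.97 × 10³ eV⁴ = 8.97 × 10⁻³³ GeV⁴.
Result: 8.97 × 10⁻³³ × 2.10 × 10³⁷ = 1.88 × 10⁵ Pa.

1.88 × 10⁵ Pa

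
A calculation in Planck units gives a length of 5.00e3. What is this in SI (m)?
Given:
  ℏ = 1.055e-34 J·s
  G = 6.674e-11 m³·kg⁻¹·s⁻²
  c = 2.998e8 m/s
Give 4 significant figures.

One Planck length: ℓ_P = √(ℏG/c³) = 1.616e-35 m.
5.00e3 × 1.616e-35 m = 8.082e-32 m

8.082e-32 m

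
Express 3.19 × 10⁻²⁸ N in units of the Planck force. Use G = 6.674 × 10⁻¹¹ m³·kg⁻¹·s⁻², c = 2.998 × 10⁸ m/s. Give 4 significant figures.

2.635 × 10⁻⁷²

Planck force: F_P = c⁴/G = 1.210 × 10⁴⁴ N.
3.19 × 10⁻²⁸ / 1.210 × 10⁴⁴ = 2.635 × 10⁻⁷²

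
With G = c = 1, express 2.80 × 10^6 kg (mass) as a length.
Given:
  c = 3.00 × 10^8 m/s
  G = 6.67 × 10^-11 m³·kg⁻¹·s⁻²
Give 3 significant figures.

2.08 × 10^-21 m

In G = c = 1 units mass has dimensions of length; the conversion factor is G/c².
2.80 × 10^6 kg × (G/c²) = 2.08 × 10^-21 m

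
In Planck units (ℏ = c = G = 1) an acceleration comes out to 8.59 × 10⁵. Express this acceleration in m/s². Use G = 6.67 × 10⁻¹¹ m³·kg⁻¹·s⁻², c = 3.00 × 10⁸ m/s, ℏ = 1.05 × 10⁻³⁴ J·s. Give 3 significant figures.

One Planck acceleration: a_P = √(c⁷/(ℏG)) = 5.59 × 10⁵¹ m/s².
8.59 × 10⁵ × 5.59 × 10⁵¹ m/s² = 4.80 × 10⁵⁷ m/s²

4.80 × 10⁵⁷ m/s²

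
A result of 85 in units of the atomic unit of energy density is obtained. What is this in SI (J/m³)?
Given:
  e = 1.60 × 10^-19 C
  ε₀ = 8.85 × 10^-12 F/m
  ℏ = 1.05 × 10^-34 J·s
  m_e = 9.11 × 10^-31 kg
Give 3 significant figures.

One atomic unit of energy density: u_au = E_h/a₀³ = m_e⁴e¹⁰/((4πε₀)⁵ℏ⁸) = 3.01 × 10^13 J/m³.
85 × 3.01 × 10^13 J/m³ = 2.56 × 10^15 J/m³

2.56 × 10^15 J/m³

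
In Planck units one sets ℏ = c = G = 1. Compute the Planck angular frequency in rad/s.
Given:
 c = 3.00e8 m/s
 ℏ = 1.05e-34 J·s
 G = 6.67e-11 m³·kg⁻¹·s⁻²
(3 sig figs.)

1.86e43 rad/s

ω_P = √(c⁵/(ℏG))
  = √(3.47e86)
  = 1.86e43 rad/s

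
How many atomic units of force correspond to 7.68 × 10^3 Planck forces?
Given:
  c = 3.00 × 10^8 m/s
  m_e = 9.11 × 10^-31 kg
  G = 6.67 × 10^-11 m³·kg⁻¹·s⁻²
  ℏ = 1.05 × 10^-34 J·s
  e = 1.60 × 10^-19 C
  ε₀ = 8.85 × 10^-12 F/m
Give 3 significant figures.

1.12 × 10^55

Planck force: F_P = c⁴/G = 1.21 × 10^44 N
atomic unit of force: F_au = E_h/a₀ = m_e²e⁶/((4πε₀)³ℏ⁴) = 8.33 × 10^-8 N
7.68 × 10^3 × 1.21 × 10^44 / 8.33 × 10^-8 = 1.12 × 10^55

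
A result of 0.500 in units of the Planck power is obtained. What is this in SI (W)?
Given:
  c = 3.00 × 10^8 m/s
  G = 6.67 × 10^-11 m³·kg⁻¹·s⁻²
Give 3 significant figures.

One Planck power: P_P = c⁵/G = 3.64 × 10^52 W.
0.500 × 3.64 × 10^52 W = 1.82 × 10^52 W

1.82 × 10^52 W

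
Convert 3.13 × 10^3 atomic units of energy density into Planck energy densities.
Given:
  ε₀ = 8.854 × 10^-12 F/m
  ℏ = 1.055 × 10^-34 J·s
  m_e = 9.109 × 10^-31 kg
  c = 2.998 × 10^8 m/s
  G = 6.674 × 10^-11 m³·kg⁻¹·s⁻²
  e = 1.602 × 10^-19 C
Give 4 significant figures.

atomic unit of energy density: u_au = E_h/a₀³ = m_e⁴e¹⁰/((4πε₀)⁵ℏ⁸) = 2.929 × 10^13 J/m³
Planck energy density: u_P = c⁷/(ℏG²) = 4.632 × 10^113 J/m³
3.13 × 10^3 × 2.929 × 10^13 / 4.632 × 10^113 = 1.979 × 10^-97

1.979 × 10^-97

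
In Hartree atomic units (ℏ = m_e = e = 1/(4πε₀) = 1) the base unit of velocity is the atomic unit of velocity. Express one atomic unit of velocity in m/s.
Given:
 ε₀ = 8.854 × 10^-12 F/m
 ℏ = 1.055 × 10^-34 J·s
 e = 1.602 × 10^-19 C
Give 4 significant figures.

2.186 × 10^6 m/s

v_au = e²/(4πε₀ℏ)
  = 2.566 × 10^-38 / 1.174 × 10^-44
  = 2.186 × 10^6 m/s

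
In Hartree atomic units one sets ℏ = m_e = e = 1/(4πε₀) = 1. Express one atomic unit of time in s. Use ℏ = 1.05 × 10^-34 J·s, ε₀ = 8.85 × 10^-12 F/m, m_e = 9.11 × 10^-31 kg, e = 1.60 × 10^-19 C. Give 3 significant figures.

2.40 × 10^-17 s

τ_au = (4πε₀)²ℏ³/(m_e e⁴)
E_h = 4.38 × 10^-18 J
ℏ/E_h = 2.40 × 10^-17 s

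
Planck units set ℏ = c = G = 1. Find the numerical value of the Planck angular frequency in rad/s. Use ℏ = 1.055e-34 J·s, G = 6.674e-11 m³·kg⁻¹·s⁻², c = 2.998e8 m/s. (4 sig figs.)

1.855e43 rad/s

The unique combination of the constants set to 1 with dimensions of angular frequency is ω_P = √(c⁵/(ℏG)).
  = √(3.440e86)
  = 1.855e43 rad/s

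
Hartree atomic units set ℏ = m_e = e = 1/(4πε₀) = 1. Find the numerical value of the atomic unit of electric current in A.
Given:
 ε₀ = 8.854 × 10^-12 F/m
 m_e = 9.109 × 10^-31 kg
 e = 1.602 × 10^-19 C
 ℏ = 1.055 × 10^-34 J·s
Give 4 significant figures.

From ℏ = m_e = e = 1/(4πε₀) = 1 the current scale is I_au = e E_h/ℏ = m_e e⁵/((4πε₀)²ℏ³).
E_h = 4.354 × 10^-18 J
e·E_h/ℏ = 6.612 × 10^-3 A

6.612 × 10^-3 A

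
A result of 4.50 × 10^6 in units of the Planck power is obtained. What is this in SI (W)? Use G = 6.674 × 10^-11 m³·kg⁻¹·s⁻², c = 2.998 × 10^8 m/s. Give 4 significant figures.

One Planck power: P_P = c⁵/G = 3.629 × 10^52 W.
4.50 × 10^6 × 3.629 × 10^52 W = 1.633 × 10^59 W

1.633 × 10^59 W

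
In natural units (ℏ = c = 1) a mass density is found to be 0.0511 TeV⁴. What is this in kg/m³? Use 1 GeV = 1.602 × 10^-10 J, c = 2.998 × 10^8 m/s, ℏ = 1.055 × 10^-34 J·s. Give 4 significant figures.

1.183 × 10^31 kg/m³

Mass density is [E]/(c²[L]³) = [E]⁴/(ℏ³c⁵).
1 GeV⁴ → 1/(ℏ³c⁵) × (1 GeV in J)⁴ = 2.316 × 10^20 kg/m³.
Convert the energy scale: 0.0511 TeV⁴ = 5.11 × 10^10 GeV⁴.
Result: 5.11 × 10^10 × 2.316 × 10^20 = 1.183 × 10^31 kg/m³.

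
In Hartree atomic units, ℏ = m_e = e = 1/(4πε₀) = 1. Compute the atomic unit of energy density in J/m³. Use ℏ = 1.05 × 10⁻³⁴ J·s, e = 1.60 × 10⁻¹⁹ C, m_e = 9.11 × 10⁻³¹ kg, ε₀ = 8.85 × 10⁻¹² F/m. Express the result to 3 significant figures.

3.01 × 10¹³ J/m³

The unique combination of the constants set to 1 with dimensions of energy density is u_au = E_h/a₀³ = m_e⁴e¹⁰/((4πε₀)⁵ℏ⁸).
E_h = 4.38 × 10⁻¹⁸ J
a₀ = 5.26 × 10⁻¹¹ m
E_h/a₀³ = 3.01 × 10¹³ J/m³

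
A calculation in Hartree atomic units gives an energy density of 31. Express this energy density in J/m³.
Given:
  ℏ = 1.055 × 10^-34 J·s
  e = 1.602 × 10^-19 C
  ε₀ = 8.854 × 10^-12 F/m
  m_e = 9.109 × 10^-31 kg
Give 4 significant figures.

One atomic unit of energy density: u_au = E_h/a₀³ = m_e⁴e¹⁰/((4πε₀)⁵ℏ⁸) = 2.929 × 10^13 J/m³.
31 × 2.929 × 10^13 J/m³ = 9.080 × 10^14 J/m³

9.080 × 10^14 J/m³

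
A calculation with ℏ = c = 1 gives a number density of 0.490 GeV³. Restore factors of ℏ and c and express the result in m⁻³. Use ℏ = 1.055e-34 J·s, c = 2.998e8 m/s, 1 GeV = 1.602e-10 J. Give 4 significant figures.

6.367e46 m⁻³

Number density is [L]⁻³ = [E]³/(ℏc)³.
1 GeV³ → 1/(ℏc)³ × (1 GeV in J)³ = 1.299e47 m⁻³.
Result: 0.490 × 1.299e47 = 6.367e46 m⁻³.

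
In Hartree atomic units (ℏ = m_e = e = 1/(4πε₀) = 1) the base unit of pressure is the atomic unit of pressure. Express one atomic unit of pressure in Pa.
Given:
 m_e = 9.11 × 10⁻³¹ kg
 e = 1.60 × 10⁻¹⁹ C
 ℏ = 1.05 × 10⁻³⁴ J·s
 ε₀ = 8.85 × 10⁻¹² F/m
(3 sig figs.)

3.01 × 10¹³ Pa

P_au = E_h/a₀³ = m_e⁴e¹⁰/((4πε₀)⁵ℏ⁸)
E_h = 4.38 × 10⁻¹⁸ J
a₀ = 5.26 × 10⁻¹¹ m
E_h/a₀³ = 3.01 × 10¹³ Pa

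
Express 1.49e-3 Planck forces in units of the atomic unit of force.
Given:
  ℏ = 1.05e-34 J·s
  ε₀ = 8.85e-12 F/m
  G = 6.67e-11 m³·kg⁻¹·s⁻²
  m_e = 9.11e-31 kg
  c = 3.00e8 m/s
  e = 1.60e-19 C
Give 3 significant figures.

2.17e48

Planck force: F_P = c⁴/G = 1.21e44 N
atomic unit of force: F_au = E_h/a₀ = m_e²e⁶/((4πε₀)³ℏ⁴) = 8.33e-8 N
1.49e-3 × 1.21e44 / 8.33e-8 = 2.17e48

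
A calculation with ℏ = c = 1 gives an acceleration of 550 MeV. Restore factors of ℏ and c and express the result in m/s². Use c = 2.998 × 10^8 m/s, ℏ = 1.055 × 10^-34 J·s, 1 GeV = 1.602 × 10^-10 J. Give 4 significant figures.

2.504 × 10^32 m/s²

Acceleration is [L]/[T]² = c·[E]/ℏ.
1 GeV → c/ℏ × (1 GeV in J) = 4.552 × 10^32 m/s².
Convert the energy scale: 550 MeV = 0.550 GeV.
Result: 0.550 × 4.552 × 10^32 = 2.504 × 10^32 m/s².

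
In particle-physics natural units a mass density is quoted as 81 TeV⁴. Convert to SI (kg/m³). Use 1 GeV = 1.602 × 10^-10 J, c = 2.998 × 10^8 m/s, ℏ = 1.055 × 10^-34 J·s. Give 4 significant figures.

Mass density is [E]/(c²[L]³) = [E]⁴/(ℏ³c⁵).
1 GeV⁴ → 1/(ℏ³c⁵) × (1 GeV in J)⁴ = 2.316 × 10^20 kg/m³.
Convert the energy scale: 81 TeV⁴ = 8.10 × 10^13 GeV⁴.
Result: 8.10 × 10^13 × 2.316 × 10^20 = 1.876 × 10^34 kg/m³.

1.876 × 10^34 kg/m³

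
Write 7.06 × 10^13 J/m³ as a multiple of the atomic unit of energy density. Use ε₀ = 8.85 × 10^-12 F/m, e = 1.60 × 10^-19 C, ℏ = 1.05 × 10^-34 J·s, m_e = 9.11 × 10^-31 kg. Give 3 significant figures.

atomic unit of energy density: u_au = E_h/a₀³ = m_e⁴e¹⁰/((4πε₀)⁵ℏ⁸) = 3.01 × 10^13 J/m³.
7.06 × 10^13 / 3.01 × 10^13 = 2.34

2.34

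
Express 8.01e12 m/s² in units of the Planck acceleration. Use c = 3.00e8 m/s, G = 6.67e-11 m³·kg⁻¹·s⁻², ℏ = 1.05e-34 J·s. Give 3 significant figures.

1.43e-39

Planck acceleration: a_P = √(c⁷/(ℏG)) = 5.59e51 m/s².
8.01e12 / 5.59e51 = 1.43e-39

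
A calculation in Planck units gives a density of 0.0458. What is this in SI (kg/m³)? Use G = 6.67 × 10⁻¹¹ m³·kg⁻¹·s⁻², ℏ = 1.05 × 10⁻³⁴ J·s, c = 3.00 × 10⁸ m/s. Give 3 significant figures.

One Planck density: ρ_P = c⁵/(ℏG²) = 5.20 × 10⁹⁶ kg/m³.
0.0458 × 5.20 × 10⁹⁶ kg/m³ = 2.38 × 10⁹⁵ kg/m³

2.38 × 10⁹⁵ kg/m³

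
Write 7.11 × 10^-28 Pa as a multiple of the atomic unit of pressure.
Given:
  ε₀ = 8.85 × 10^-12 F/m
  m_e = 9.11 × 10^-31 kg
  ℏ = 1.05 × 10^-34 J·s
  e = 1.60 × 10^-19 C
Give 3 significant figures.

2.36 × 10^-41

atomic unit of pressure: P_au = E_h/a₀³ = m_e⁴e¹⁰/((4πε₀)⁵ℏ⁸) = 3.01 × 10^13 Pa.
7.11 × 10^-28 / 3.01 × 10^13 = 2.36 × 10^-41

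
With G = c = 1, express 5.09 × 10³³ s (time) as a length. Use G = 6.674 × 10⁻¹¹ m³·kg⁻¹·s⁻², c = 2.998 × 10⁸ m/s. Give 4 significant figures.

Time → length via c.
5.09 × 10³³ s × (c) = 1.526 × 10⁴² m

1.526 × 10⁴² m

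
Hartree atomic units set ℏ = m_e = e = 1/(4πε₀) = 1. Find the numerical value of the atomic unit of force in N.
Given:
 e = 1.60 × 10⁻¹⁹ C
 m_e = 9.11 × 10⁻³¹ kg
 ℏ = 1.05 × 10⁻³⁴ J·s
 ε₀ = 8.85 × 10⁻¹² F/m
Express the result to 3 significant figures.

8.33 × 10⁻⁸ N

From ℏ = m_e = e = 1/(4πε₀) = 1 the force scale is F_au = E_h/a₀ = m_e²e⁶/((4πε₀)³ℏ⁴).
E_h = 4.38 × 10⁻¹⁸ J
a₀ = 5.26 × 10⁻¹¹ m
E_h/a₀ = 8.33 × 10⁻⁸ N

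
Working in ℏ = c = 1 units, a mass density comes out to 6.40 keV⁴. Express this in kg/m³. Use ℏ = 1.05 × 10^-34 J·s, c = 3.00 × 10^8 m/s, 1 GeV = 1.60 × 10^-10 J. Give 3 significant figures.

1.49 × 10^-3 kg/m³

Mass density is [E]/(c²[L]³) = [E]⁴/(ℏ³c⁵).
1 GeV⁴ → 1/(ℏ³c⁵) × (1 GeV in J)⁴ = 2.33 × 10^20 kg/m³.
Convert the energy scale: 6.40 keV⁴ = 6.40 × 10^-24 GeV⁴.
Result: 6.40 × 10^-24 × 2.33 × 10^20 = 1.49 × 10^-3 kg/m³.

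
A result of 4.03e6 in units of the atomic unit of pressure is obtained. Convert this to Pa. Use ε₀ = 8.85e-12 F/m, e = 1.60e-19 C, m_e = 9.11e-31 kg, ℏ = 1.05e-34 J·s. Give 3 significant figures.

One atomic unit of pressure: P_au = E_h/a₀³ = m_e⁴e¹⁰/((4πε₀)⁵ℏ⁸) = 3.01e13 Pa.
4.03e6 × 3.01e13 Pa = 1.21e20 Pa

1.21e20 Pa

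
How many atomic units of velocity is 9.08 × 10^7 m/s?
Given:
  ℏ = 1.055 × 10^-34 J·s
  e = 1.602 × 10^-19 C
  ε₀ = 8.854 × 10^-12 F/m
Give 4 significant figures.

atomic unit of velocity: v_au = e²/(4πε₀ℏ) = 2.186 × 10^6 m/s.
9.08 × 10^7 / 2.186 × 10^6 = 41.53

41.53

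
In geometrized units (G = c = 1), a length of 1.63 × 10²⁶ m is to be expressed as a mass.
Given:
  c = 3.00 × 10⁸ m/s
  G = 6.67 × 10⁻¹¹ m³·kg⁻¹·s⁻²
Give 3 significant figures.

Length → mass via c²/G.
1.63 × 10²⁶ m × (c²/G) = 2.20 × 10⁵³ kg

2.20 × 10⁵³ kg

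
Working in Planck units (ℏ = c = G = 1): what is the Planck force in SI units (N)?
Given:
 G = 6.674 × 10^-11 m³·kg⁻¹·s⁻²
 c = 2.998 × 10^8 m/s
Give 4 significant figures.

1.210 × 10^44 N

Dimensional analysis gives F_P = c⁴/G.
  = 8.078 × 10^33 / 6.674 × 10^-11
  = 1.210 × 10^44 N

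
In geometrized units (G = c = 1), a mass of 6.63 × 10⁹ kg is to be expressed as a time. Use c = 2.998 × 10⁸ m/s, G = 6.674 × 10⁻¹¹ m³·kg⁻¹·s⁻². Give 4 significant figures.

Mass → time via G/c³.
6.63 × 10⁹ kg × (G/c³) = 1.642 × 10⁻²⁶ s

1.642 × 10⁻²⁶ s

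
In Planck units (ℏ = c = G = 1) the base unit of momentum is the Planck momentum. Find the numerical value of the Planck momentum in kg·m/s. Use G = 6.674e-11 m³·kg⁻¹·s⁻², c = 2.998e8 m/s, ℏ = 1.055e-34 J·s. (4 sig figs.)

6.527 kg·m/s

p_P = √(ℏc³/G)
  = √(42.60)
  = 6.527 kg·m/s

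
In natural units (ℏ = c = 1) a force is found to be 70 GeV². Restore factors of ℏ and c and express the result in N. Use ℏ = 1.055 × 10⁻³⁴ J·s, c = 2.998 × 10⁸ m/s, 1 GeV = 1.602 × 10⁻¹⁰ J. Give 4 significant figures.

Force is [E]/[L] = [E]²/(ℏc); restore (ℏc)⁻¹.
1 GeV² → 1/(ℏc) × (1 GeV in J)² = 8.114 × 10⁵ N.
Result: 70 × 8.114 × 10⁵ = 5.680 × 10⁷ N.

5.680 × 10⁷ N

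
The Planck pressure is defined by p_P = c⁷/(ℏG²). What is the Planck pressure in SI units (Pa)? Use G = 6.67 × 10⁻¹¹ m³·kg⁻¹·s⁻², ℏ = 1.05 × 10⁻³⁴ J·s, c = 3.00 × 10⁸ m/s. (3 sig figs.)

4.68 × 10¹¹³ Pa

p_P = c⁷/(ℏG²)
  = 2.19 × 10⁵⁹ / 4.67 × 10⁻⁵⁵
  = 4.68 × 10¹¹³ Pa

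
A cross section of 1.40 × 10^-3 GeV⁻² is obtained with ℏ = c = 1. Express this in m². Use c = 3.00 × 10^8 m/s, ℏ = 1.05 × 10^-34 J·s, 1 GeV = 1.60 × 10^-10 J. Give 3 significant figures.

Area is [L]² = [E]⁻²·(ℏc)²; restore (ℏc)².
1 GeV⁻² → (ℏc)² × (1 GeV in J)⁻² = 3.88 × 10^-32 m².
Result: 1.40 × 10^-3 × 3.88 × 10^-32 = 5.43 × 10^-35 m².

5.43 × 10^-35 m²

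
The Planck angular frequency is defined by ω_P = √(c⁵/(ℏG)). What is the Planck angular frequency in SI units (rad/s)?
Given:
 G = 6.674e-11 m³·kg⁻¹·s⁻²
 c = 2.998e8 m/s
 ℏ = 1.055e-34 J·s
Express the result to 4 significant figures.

ω_P = √(c⁵/(ℏG))
  = √(3.440e86)
  = 1.855e43 rad/s

1.855e43 rad/s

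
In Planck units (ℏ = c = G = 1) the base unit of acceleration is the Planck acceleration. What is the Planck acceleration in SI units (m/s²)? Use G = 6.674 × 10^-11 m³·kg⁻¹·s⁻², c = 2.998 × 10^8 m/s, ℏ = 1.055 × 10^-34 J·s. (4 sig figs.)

5.560 × 10^51 m/s²

a_P = √(c⁷/(ℏG))
  = √(3.092 × 10^103)
  = 5.560 × 10^51 m/s²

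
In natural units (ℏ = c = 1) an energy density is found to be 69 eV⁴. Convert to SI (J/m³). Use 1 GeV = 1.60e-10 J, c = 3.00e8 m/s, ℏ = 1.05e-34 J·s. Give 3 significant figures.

1.45e3 J/m³

[E]/[L]³ = [E]⁴/(ℏc)³; restore (ℏc)⁻³.
1 GeV⁴ → 1/(ℏc)³ × (1 GeV in J)⁴ = 2.10e37 J/m³.
Convert the energy scale: 69 eV⁴ = 6.90e-35 GeV⁴.
Result: 6.90e-35 × 2.10e37 = 1.45e3 J/m³.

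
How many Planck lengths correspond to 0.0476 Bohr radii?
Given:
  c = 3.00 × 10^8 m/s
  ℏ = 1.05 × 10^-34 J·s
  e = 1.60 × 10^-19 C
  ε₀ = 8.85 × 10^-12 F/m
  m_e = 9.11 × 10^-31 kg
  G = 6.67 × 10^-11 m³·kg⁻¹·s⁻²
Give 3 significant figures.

1.55 × 10^23

Bohr radius: a₀ = 4πε₀ℏ²/(m_e e²) = 5.26 × 10^-11 m
Planck length: ℓ_P = √(ℏG/c³) = 1.61 × 10^-35 m
0.0476 × 5.26 × 10^-11 / 1.61 × 10^-35 = 1.55 × 10^23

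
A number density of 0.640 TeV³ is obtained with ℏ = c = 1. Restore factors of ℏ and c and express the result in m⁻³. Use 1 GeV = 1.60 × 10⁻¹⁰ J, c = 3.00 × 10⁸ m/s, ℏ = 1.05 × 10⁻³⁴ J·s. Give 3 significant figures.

8.39 × 10⁵⁵ m⁻³

Number density is [L]⁻³ = [E]³/(ℏc)³.
1 GeV³ → 1/(ℏc)³ × (1 GeV in J)³ = 1.31 × 10⁴⁷ m⁻³.
Convert the energy scale: 0.640 TeV³ = 6.40 × 10⁸ GeV³.
Result: 6.40 × 10⁸ × 1.31 × 10⁴⁷ = 8.39 × 10⁵⁵ m⁻³.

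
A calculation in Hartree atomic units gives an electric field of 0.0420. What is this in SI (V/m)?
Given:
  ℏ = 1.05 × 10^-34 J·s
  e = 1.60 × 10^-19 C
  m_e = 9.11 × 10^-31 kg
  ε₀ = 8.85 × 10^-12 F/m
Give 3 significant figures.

One atomic unit of electric field: E_au = E_h/(e a₀) = m_e²e⁵/((4πε₀)³ℏ⁴) = 5.20 × 10^11 V/m.
0.0420 × 5.20 × 10^11 V/m = 2.19 × 10^10 V/m

2.19 × 10^10 V/m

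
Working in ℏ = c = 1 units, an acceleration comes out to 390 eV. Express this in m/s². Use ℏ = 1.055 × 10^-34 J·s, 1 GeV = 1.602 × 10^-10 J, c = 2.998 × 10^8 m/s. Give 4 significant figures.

1.775 × 10^26 m/s²

Acceleration is [L]/[T]² = c·[E]/ℏ.
1 GeV → c/ℏ × (1 GeV in J) = 4.552 × 10^32 m/s².
Convert the energy scale: 390 eV = 3.90 × 10^-7 GeV.
Result: 3.90 × 10^-7 × 4.552 × 10^32 = 1.775 × 10^26 m/s².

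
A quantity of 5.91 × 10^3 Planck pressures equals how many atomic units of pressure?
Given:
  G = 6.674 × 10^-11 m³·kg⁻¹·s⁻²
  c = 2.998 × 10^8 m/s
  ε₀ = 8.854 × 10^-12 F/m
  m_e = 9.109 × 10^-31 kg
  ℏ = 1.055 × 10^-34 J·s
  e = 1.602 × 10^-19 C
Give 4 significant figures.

9.346 × 10^103

Planck pressure: p_P = c⁷/(ℏG²) = 4.632 × 10^113 Pa
atomic unit of pressure: P_au = E_h/a₀³ = m_e⁴e¹⁰/((4πε₀)⁵ℏ⁸) = 2.929 × 10^13 Pa
5.91 × 10^3 × 4.632 × 10^113 / 2.929 × 10^13 = 9.346 × 10^103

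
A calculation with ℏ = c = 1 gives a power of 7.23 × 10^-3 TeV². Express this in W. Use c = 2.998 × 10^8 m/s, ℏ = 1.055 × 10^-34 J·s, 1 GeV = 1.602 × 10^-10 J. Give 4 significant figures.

Power is [E]/[T] = [E]²/ℏ.
1 GeV² → 1/ℏ × (1 GeV in J)² = 2.433 × 10^14 W.
Convert the energy scale: 7.23 × 10^-3 TeV² = 7.23 × 10^3 GeV².
Result: 7.23 × 10^3 × 2.433 × 10^14 = 1.759 × 10^18 W.

1.759 × 10^18 W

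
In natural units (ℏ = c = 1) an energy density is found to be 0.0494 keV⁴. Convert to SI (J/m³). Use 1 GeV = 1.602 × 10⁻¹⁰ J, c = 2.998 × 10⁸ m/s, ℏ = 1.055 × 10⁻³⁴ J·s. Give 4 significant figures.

[E]/[L]³ = [E]⁴/(ℏc)³; restore (ℏc)⁻³.
1 GeV⁴ → 1/(ℏc)³ × (1 GeV in J)⁴ = 2.082 × 10³⁷ J/m³.
Convert the energy scale: 0.0494 keV⁴ = 4.94 × 10⁻²⁶ GeV⁴.
Result: 4.94 × 10⁻²⁶ × 2.082 × 10³⁷ = 1.028 × 10¹² J/m³.

1.028 × 10¹² J/m³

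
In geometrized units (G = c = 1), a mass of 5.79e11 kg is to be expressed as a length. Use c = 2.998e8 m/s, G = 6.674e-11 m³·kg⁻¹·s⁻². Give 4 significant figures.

In G = c = 1 units mass has dimensions of length; the conversion factor is G/c².
5.79e11 kg × (G/c²) = 4.299e-16 m

4.299e-16 m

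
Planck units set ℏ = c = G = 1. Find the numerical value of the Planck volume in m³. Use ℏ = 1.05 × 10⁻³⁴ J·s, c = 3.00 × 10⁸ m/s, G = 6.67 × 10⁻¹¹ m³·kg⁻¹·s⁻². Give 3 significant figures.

4.18 × 10⁻¹⁰⁵ m³

Dimensional analysis gives V_P = (ℏG/c³)^(3/2).
  = √(1.75 × 10⁻²⁰⁹)
  = 4.18 × 10⁻¹⁰⁵ m³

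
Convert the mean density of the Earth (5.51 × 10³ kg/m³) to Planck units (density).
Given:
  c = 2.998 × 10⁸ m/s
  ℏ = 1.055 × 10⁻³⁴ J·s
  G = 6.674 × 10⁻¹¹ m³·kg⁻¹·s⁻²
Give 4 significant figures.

Planck density: ρ_P = c⁵/(ℏG²) = 5.154 × 10⁹⁶ kg/m³.
5.51 × 10³ / 5.154 × 10⁹⁶ = 1.069 × 10⁻⁹³

1.069 × 10⁻⁹³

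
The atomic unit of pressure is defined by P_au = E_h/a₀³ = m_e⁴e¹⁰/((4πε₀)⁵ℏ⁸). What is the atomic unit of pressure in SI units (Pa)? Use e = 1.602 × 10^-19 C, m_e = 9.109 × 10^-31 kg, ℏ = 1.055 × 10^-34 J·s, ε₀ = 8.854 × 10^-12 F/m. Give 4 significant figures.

P_au = E_h/a₀³ = m_e⁴e¹⁰/((4πε₀)⁵ℏ⁸)
E_h = 4.354 × 10^-18 J
a₀ = 5.297 × 10^-11 m
E_h/a₀³ = 2.929 × 10^13 Pa

2.929 × 10^13 Pa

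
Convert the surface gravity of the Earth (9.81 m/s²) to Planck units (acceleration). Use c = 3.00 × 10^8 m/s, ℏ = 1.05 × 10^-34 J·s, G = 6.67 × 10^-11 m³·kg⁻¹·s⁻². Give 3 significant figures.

1.76 × 10^-51

Planck acceleration: a_P = √(c⁷/(ℏG)) = 5.59 × 10^51 m/s².
9.81 / 5.59 × 10^51 = 1.76 × 10^-51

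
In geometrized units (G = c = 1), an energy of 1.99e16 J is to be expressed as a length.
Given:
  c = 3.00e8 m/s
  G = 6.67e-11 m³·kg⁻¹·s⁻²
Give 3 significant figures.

1.64e-28 m

Energy → length via G/c⁴.
1.99e16 J × (G/c⁴) = 1.64e-28 m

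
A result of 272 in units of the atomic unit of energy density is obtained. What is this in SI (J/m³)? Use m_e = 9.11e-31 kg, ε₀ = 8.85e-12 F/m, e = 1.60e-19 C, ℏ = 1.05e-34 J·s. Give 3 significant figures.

8.20e15 J/m³

One atomic unit of energy density: u_au = E_h/a₀³ = m_e⁴e¹⁰/((4πε₀)⁵ℏ⁸) = 3.01e13 J/m³.
272 × 3.01e13 J/m³ = 8.20e15 J/m³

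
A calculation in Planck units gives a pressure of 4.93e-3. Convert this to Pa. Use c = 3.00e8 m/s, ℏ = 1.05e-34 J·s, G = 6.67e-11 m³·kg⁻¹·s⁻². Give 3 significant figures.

One Planck pressure: p_P = c⁷/(ℏG²) = 4.68e113 Pa.
4.93e-3 × 4.68e113 Pa = 2.31e111 Pa

2.31e111 Pa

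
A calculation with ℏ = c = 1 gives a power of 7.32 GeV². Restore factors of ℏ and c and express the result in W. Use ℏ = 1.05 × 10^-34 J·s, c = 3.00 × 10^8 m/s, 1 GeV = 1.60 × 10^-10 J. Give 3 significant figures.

1.78 × 10^15 W

Power is [E]/[T] = [E]²/ℏ.
1 GeV² → 1/ℏ × (1 GeV in J)² = 2.44 × 10^14 W.
Result: 7.32 × 2.44 × 10^14 = 1.78 × 10^15 W.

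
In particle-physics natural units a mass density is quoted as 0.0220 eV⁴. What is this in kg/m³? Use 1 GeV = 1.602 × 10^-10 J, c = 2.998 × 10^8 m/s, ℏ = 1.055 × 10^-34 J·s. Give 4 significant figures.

5.095 × 10^-18 kg/m³

Mass density is [E]/(c²[L]³) = [E]⁴/(ℏ³c⁵).
1 GeV⁴ → 1/(ℏ³c⁵) × (1 GeV in J)⁴ = 2.316 × 10^20 kg/m³.
Convert the energy scale: 0.0220 eV⁴ = 2.20 × 10^-38 GeV⁴.
Result: 2.20 × 10^-38 × 2.316 × 10^20 = 5.095 × 10^-18 kg/m³.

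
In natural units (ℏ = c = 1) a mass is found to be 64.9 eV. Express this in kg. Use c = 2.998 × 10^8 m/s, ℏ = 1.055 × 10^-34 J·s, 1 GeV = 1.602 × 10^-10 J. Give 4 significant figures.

Mass is [E]/c²; divide by c².
1 GeV → 1/c² × (1 GeV in J) = 1.782 × 10^-27 kg.
Convert the energy scale: 64.9 eV = 6.49 × 10^-8 GeV.
Result: 6.49 × 10^-8 × 1.782 × 10^-27 = 1.157 × 10^-34 kg.

1.157 × 10^-34 kg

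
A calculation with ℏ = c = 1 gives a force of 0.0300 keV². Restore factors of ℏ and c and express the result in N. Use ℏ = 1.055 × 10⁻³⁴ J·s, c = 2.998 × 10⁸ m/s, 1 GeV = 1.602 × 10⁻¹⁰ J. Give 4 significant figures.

2.434 × 10⁻⁸ N

Force is [E]/[L] = [E]²/(ℏc); restore (ℏc)⁻¹.
1 GeV² → 1/(ℏc) × (1 GeV in J)² = 8.114 × 10⁵ N.
Convert the energy scale: 0.0300 keV² = 3.00 × 10⁻¹⁴ GeV².
Result: 3.00 × 10⁻¹⁴ × 8.114 × 10⁵ = 2.434 × 10⁻⁸ N.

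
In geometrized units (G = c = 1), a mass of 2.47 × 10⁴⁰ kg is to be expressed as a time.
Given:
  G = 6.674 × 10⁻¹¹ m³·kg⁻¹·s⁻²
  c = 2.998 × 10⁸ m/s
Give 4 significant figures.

6.118 × 10⁴ s

Mass → time via G/c³.
2.47 × 10⁴⁰ kg × (G/c³) = 6.118 × 10⁴ s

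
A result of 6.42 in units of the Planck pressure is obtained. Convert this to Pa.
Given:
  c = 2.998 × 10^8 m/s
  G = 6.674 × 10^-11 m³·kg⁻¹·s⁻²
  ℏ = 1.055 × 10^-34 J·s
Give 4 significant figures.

One Planck pressure: p_P = c⁷/(ℏG²) = 4.632 × 10^113 Pa.
6.42 × 4.632 × 10^113 Pa = 2.974 × 10^114 Pa

2.974 × 10^114 Pa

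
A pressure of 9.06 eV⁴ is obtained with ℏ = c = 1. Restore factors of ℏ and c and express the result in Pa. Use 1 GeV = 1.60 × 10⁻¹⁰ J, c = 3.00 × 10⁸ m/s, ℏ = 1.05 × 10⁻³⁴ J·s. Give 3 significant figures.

Pressure is [E]/[L]³ = [E]⁴/(ℏc)³.
1 GeV⁴ → 1/(ℏc)³ × (1 GeV in J)⁴ = 2.10 × 10³⁷ Pa.
Convert the energy scale: 9.06 eV⁴ = 9.06 × 10⁻³⁶ GeV⁴.
Result: 9.06 × 10⁻³⁶ × 2.10 × 10³⁷ = 190 Pa.

190 Pa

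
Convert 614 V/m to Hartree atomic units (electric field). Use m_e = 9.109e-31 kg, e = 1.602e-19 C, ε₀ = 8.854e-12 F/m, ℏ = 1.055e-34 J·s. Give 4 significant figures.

1.197e-9

atomic unit of electric field: E_au = E_h/(e a₀) = m_e²e⁵/((4πε₀)³ℏ⁴) = 5.131e11 V/m.
614 / 5.131e11 = 1.197e-9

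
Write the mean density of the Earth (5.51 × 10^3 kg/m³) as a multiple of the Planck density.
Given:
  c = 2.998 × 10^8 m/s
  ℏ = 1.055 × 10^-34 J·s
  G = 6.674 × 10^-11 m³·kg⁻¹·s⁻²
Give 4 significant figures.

Planck density: ρ_P = c⁵/(ℏG²) = 5.154 × 10^96 kg/m³.
5.51 × 10^3 / 5.154 × 10^96 = 1.069 × 10^-93

1.069 × 10^-93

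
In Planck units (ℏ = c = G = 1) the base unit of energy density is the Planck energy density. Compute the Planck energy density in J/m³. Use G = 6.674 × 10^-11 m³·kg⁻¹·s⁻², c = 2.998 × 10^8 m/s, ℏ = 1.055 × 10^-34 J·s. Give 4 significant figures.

u_P = c⁷/(ℏG²)
  = 2.177 × 10^59 / 4.699 × 10^-55
  = 4.632 × 10^113 J/m³

4.632 × 10^113 J/m³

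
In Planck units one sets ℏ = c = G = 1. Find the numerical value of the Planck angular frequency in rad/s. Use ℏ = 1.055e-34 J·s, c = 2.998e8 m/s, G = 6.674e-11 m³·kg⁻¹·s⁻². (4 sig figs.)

1.855e43 rad/s

ω_P = √(c⁵/(ℏG))
  = √(3.440e86)
  = 1.855e43 rad/s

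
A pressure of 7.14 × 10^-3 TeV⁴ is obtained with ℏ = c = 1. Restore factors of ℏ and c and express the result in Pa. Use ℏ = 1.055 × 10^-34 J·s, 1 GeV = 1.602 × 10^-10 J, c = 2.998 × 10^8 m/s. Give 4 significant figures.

1.486 × 10^47 Pa

Pressure is [E]/[L]³ = [E]⁴/(ℏc)³.
1 GeV⁴ → 1/(ℏc)³ × (1 GeV in J)⁴ = 2.082 × 10^37 Pa.
Convert the energy scale: 7.14 × 10^-3 TeV⁴ = 7.14 × 10^9 GeV⁴.
Result: 7.14 × 10^9 × 2.082 × 10^37 = 1.486 × 10^47 Pa.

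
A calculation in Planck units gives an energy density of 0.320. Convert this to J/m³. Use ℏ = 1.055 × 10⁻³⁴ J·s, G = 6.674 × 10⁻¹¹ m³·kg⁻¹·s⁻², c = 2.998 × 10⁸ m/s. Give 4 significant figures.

One Planck energy density: u_P = c⁷/(ℏG²) = 4.632 × 10¹¹³ J/m³.
0.320 × 4.632 × 10¹¹³ J/m³ = 1.482 × 10¹¹³ J/m³

1.482 × 10¹¹³ J/m³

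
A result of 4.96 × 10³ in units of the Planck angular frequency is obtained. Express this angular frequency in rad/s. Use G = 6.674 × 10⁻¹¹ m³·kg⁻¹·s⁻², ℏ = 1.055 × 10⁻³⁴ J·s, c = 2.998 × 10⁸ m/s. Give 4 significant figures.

One Planck angular frequency: ω_P = √(c⁵/(ℏG)) = 1.855 × 10⁴³ rad/s.
4.96 × 10³ × 1.855 × 10⁴³ rad/s = 9.199 × 10⁴⁶ rad/s

9.199 × 10⁴⁶ rad/s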